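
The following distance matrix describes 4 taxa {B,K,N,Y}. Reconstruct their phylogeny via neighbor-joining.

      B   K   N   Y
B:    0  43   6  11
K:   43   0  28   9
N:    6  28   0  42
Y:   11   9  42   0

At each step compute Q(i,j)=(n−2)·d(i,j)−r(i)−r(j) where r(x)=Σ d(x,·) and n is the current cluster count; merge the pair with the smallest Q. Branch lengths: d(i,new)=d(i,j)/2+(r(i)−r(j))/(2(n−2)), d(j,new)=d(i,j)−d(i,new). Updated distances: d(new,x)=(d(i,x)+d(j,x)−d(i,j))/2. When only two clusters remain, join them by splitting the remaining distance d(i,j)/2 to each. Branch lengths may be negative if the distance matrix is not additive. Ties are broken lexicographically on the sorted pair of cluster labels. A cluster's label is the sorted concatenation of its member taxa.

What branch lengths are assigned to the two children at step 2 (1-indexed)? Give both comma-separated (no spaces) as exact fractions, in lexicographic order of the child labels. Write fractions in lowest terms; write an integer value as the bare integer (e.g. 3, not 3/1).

step 1: merge (B,N) at d=6, Q=-124; branch lengths B→-1, N→7; new cluster BN
  updated: d(BN,K)=65/2, d(BN,Y)=47/2
step 2: merge (BN,K) at d=65/2, Q=-65; branch lengths BN→47/2, K→9; new cluster BKN
  updated: d(BKN,Y)=0
step 3: merge (BKN,Y) at d=0; branch lengths BKN→0, Y→0; new cluster BKNY
final tree: (((B:-1,N:7):47/2,K:9):0,Y:0)
total length: 77/2

47/2,9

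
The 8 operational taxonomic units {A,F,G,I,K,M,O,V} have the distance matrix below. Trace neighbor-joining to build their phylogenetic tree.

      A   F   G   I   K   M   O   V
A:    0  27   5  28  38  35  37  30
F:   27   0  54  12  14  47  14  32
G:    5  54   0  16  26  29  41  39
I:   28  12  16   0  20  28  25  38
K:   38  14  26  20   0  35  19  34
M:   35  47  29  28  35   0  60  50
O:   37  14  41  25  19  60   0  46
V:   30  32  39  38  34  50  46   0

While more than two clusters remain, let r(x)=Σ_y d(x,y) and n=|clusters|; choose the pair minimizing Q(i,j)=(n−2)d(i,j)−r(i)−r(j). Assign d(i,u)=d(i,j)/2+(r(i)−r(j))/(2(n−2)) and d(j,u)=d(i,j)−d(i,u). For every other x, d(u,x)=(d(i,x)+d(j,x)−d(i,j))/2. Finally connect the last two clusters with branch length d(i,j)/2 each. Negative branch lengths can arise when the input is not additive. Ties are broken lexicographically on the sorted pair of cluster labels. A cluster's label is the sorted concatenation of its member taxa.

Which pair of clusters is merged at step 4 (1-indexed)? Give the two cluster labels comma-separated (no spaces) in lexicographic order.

FKO,I

step 1: merge (A,G) at d=5, Q=-380; branch lengths A→5/3, G→10/3; new cluster AG
  updated: d(AG,F)=38, d(AG,I)=39/2, d(AG,K)=59/2, d(AG,M)=59/2, d(AG,O)=73/2, d(AG,V)=32
step 2: merge (F,O) at d=14, Q=-575/2; branch lengths F→53/20, O→227/20; new cluster FO
  updated: d(AG,FO)=121/4, d(FO,I)=23/2, d(FO,K)=19/2, d(FO,M)=93/2, d(FO,V)=32
step 3: merge (FO,K) at d=19/2, Q=-879/4; branch lengths FO→159/32, K→145/32; new cluster FKO
  updated: d(AG,FKO)=201/8, d(FKO,I)=11, d(FKO,M)=36, d(FKO,V)=113/4
step 4: merge (FKO,I) at d=11, Q=-1311/8; branch lengths FKO→295/48, I→233/48; new cluster FIKO
  updated: d(AG,FIKO)=269/16, d(FIKO,M)=53/2, d(FIKO,V)=221/8
step 5: merge (AG,M) at d=59/2, Q=-2005/16; branch lengths AG→501/64, M→1387/64; new cluster AGM
  updated: d(AGM,FIKO)=221/32, d(AGM,V)=105/4
step 6: merge (AGM,FIKO) at d=221/32, Q=-1945/32; branch lengths AGM→177/64, FIKO→265/64; new cluster AFGIKMO
  updated: d(AFGIKMO,V)=1503/64
step 7: merge (AFGIKMO,V) at d=1503/64; branch lengths AFGIKMO→1503/128, V→1503/128; new cluster AFGIKMOV
final tree: ((((A:5/3,G:10/3):501/64,M:1387/64):177/64,(((F:53/20,O:227/20):159/32,K:145/32):295/48,I:233/48):265/64):1503/128,V:1503/128)
total length: 6361/64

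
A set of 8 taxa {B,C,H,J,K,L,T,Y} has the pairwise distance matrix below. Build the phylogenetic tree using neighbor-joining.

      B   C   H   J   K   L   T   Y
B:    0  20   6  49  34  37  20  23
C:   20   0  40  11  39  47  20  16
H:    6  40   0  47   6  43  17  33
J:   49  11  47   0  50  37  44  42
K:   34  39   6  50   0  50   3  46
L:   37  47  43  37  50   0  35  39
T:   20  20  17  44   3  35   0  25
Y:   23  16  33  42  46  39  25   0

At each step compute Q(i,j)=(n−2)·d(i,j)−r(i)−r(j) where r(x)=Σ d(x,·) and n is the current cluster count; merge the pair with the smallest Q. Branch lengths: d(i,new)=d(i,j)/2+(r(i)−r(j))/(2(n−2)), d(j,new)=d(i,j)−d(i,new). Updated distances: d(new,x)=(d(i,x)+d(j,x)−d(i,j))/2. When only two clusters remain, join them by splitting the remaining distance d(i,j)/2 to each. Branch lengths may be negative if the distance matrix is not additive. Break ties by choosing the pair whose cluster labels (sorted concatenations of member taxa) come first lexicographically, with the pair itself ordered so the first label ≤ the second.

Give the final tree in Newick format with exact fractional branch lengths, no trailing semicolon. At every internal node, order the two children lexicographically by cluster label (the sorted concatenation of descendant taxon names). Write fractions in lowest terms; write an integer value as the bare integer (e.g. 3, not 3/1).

1. join C+J (d=11, Q=-407) ⇒ CJ; edges |C|=-7/4, |J|=51/4
  updated: d(B,CJ)=29, d(CJ,H)=38, d(CJ,K)=39, d(CJ,L)=73/2, d(CJ,T)=53/2, d(CJ,Y)=47/2
2. join H+K (d=6, Q=-291) ⇒ HK; edges |H|=-1/2, |K|=13/2
  updated: d(B,HK)=17, d(CJ,HK)=71/2, d(HK,L)=87/2, d(HK,T)=7, d(HK,Y)=73/2
3. join HK+T (d=7, Q=-225) ⇒ HKT; edges |HK|=27/4, |T|=1/4
  updated: d(B,HKT)=15, d(CJ,HKT)=55/2, d(HKT,L)=143/4, d(HKT,Y)=109/4
4. join B+HKT (d=15, Q=-329/2) ⇒ BHKT; edges |B|=29/4, |HKT|=31/4
  updated: d(BHKT,CJ)=83/4, d(BHKT,L)=231/8, d(BHKT,Y)=141/8
5. join BHKT+L (d=231/8, Q=-911/8) ⇒ BHKLT; edges |BHKT|=165/32, |L|=759/32
  updated: d(BHKLT,CJ)=227/16, d(BHKLT,Y)=111/8
6. join BHKLT+CJ (d=227/16, Q=-825/16) ⇒ BCHJKLT; edges |BHKLT|=73/32, |CJ|=381/32
  updated: d(BCHJKLT,Y)=371/32
7. join BCHJKLT+Y (d=371/32) ⇒ BCHJKLTY; edges |BCHJKLT|=371/64, |Y|=371/64
final tree: ((((B:29/4,((H:-1/2,K:13/2):27/4,T:1/4):31/4):165/32,L:759/32):73/32,(C:-7/4,J:51/4):381/32):371/64,Y:371/64)
total length: 2997/32

((((B:29/4,((H:-1/2,K:13/2):27/4,T:1/4):31/4):165/32,L:759/32):73/32,(C:-7/4,J:51/4):381/32):371/64,Y:371/64)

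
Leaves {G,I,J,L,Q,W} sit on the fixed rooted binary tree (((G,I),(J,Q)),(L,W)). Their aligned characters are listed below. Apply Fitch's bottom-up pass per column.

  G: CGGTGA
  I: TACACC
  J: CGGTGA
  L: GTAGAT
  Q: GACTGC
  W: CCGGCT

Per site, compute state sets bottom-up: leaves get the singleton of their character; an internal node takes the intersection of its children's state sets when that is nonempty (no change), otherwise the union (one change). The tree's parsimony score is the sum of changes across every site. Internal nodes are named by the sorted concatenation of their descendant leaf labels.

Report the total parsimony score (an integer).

18

[col 0] GI: children G:{C}, I:{T} ∪→ {C,T}; cost 1
[col 0] JQ: children J:{C}, Q:{G} ∪→ {C,G}; cost 1
[col 0] GIJQ: children GI:{C,T}, JQ:{C,G} ∩→ {C}; cost 0
[col 0] LW: children L:{G}, W:{C} ∪→ {C,G}; cost 1
[col 0] GIJLQW: children GIJQ:{C}, LW:{C,G} ∩→ {C}; cost 0
[col 1] GI: children G:{G}, I:{A} ∪→ {A,G}; cost 1
[col 1] JQ: children J:{G}, Q:{A} ∪→ {A,G}; cost 1
[col 1] GIJQ: children GI:{A,G}, JQ:{A,G} ∩→ {A,G}; cost 0
[col 1] LW: children L:{T}, W:{C} ∪→ {C,T}; cost 1
[col 1] GIJLQW: children GIJQ:{A,G}, LW:{C,T} ∪→ {A,C,G,T}; cost 1
[col 2] GI: children G:{G}, I:{C} ∪→ {C,G}; cost 1
[col 2] JQ: children J:{G}, Q:{C} ∪→ {C,G}; cost 1
[col 2] GIJQ: children GI:{C,G}, JQ:{C,G} ∩→ {C,G}; cost 0
[col 2] LW: children L:{A}, W:{G} ∪→ {A,G}; cost 1
[col 2] GIJLQW: children GIJQ:{C,G}, LW:{A,G} ∩→ {G}; cost 0
[col 3] GI: children G:{T}, I:{A} ∪→ {A,T}; cost 1
[col 3] JQ: children J:{T}, Q:{T} ∩→ {T}; cost 0
[col 3] GIJQ: children GI:{A,T}, JQ:{T} ∩→ {T}; cost 0
[col 3] LW: children L:{G}, W:{G} ∩→ {G}; cost 0
[col 3] GIJLQW: children GIJQ:{T}, LW:{G} ∪→ {G,T}; cost 1
[col 4] GI: children G:{G}, I:{C} ∪→ {C,G}; cost 1
[col 4] JQ: children J:{G}, Q:{G} ∩→ {G}; cost 0
[col 4] GIJQ: children GI:{C,G}, JQ:{G} ∩→ {G}; cost 0
[col 4] LW: children L:{A}, W:{C} ∪→ {A,C}; cost 1
[col 4] GIJLQW: children GIJQ:{G}, LW:{A,C} ∪→ {A,C,G}; cost 1
[col 5] GI: children G:{A}, I:{C} ∪→ {A,C}; cost 1
[col 5] JQ: children J:{A}, Q:{C} ∪→ {A,C}; cost 1
[col 5] GIJQ: children GI:{A,C}, JQ:{A,C} ∩→ {A,C}; cost 0
[col 5] LW: children L:{T}, W:{T} ∩→ {T}; cost 0
[col 5] GIJLQW: children GIJQ:{A,C}, LW:{T} ∪→ {A,C,T}; cost 1
per-site changes: [3, 4, 3, 2, 3, 3]; total = 18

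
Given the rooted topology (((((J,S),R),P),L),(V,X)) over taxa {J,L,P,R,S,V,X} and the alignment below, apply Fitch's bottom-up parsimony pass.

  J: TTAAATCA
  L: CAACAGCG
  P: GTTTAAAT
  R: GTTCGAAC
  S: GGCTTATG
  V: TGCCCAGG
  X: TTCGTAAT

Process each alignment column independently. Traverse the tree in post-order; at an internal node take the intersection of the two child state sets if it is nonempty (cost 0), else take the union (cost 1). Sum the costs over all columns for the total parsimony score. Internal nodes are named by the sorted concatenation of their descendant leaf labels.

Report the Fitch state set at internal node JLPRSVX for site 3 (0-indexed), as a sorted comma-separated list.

site 0, node JS: J={T} ∪ S={G} → {G,T} (+1)
site 0, node JRS: JS={G,T} ∩ R={G} → {G} (+0)
site 0, node JPRS: JRS={G} ∩ P={G} → {G} (+0)
site 0, node JLPRS: JPRS={G} ∪ L={C} → {C,G} (+1)
site 0, node VX: V={T} ∩ X={T} → {T} (+0)
site 0, node JLPRSVX: JLPRS={C,G} ∪ VX={T} → {C,G,T} (+1)
site 1, node JS: J={T} ∪ S={G} → {G,T} (+1)
site 1, node JRS: JS={G,T} ∩ R={T} → {T} (+0)
site 1, node JPRS: JRS={T} ∩ P={T} → {T} (+0)
site 1, node JLPRS: JPRS={T} ∪ L={A} → {A,T} (+1)
site 1, node VX: V={G} ∪ X={T} → {G,T} (+1)
site 1, node JLPRSVX: JLPRS={A,T} ∩ VX={G,T} → {T} (+0)
site 2, node JS: J={A} ∪ S={C} → {A,C} (+1)
site 2, node JRS: JS={A,C} ∪ R={T} → {A,C,T} (+1)
site 2, node JPRS: JRS={A,C,T} ∩ P={T} → {T} (+0)
site 2, node JLPRS: JPRS={T} ∪ L={A} → {A,T} (+1)
site 2, node VX: V={C} ∩ X={C} → {C} (+0)
site 2, node JLPRSVX: JLPRS={A,T} ∪ VX={C} → {A,C,T} (+1)
site 3, node JS: J={A} ∪ S={T} → {A,T} (+1)
site 3, node JRS: JS={A,T} ∪ R={C} → {A,C,T} (+1)
site 3, node JPRS: JRS={A,C,T} ∩ P={T} → {T} (+0)
site 3, node JLPRS: JPRS={T} ∪ L={C} → {C,T} (+1)
site 3, node VX: V={C} ∪ X={G} → {C,G} (+1)
site 3, node JLPRSVX: JLPRS={C,T} ∩ VX={C,G} → {C} (+0)
site 4, node JS: J={A} ∪ S={T} → {A,T} (+1)
site 4, node JRS: JS={A,T} ∪ R={G} → {A,G,T} (+1)
site 4, node JPRS: JRS={A,G,T} ∩ P={A} → {A} (+0)
site 4, node JLPRS: JPRS={A} ∩ L={A} → {A} (+0)
site 4, node VX: V={C} ∪ X={T} → {C,T} (+1)
site 4, node JLPRSVX: JLPRS={A} ∪ VX={C,T} → {A,C,T} (+1)
site 5, node JS: J={T} ∪ S={A} → {A,T} (+1)
site 5, node JRS: JS={A,T} ∩ R={A} → {A} (+0)
site 5, node JPRS: JRS={A} ∩ P={A} → {A} (+0)
site 5, node JLPRS: JPRS={A} ∪ L={G} → {A,G} (+1)
site 5, node VX: V={A} ∩ X={A} → {A} (+0)
site 5, node JLPRSVX: JLPRS={A,G} ∩ VX={A} → {A} (+0)
site 6, node JS: J={C} ∪ S={T} → {C,T} (+1)
site 6, node JRS: JS={C,T} ∪ R={A} → {A,C,T} (+1)
site 6, node JPRS: JRS={A,C,T} ∩ P={A} → {A} (+0)
site 6, node JLPRS: JPRS={A} ∪ L={C} → {A,C} (+1)
site 6, node VX: V={G} ∪ X={A} → {A,G} (+1)
site 6, node JLPRSVX: JLPRS={A,C} ∩ VX={A,G} → {A} (+0)
site 7, node JS: J={A} ∪ S={G} → {A,G} (+1)
site 7, node JRS: JS={A,G} ∪ R={C} → {A,C,G} (+1)
site 7, node JPRS: JRS={A,C,G} ∪ P={T} → {A,C,G,T} (+1)
site 7, node JLPRS: JPRS={A,C,G,T} ∩ L={G} → {G} (+0)
site 7, node VX: V={G} ∪ X={T} → {G,T} (+1)
site 7, node JLPRSVX: JLPRS={G} ∩ VX={G,T} → {G} (+0)
per-site changes: [3, 3, 4, 4, 4, 2, 4, 4]; total = 28

C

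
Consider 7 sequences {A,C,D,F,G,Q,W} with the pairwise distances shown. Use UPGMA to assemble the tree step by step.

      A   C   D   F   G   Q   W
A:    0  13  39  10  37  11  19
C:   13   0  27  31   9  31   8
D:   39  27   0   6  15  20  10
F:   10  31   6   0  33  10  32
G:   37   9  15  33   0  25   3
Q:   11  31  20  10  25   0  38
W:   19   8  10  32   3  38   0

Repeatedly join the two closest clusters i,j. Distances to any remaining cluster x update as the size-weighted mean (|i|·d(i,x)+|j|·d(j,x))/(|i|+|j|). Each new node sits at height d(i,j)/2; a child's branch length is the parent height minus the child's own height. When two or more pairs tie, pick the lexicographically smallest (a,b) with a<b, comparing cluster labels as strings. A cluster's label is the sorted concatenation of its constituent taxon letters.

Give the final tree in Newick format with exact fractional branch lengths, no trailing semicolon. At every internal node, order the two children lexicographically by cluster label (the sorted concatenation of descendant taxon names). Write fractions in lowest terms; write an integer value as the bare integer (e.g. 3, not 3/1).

(((A:11/2,Q:11/2):35/8,(D:3,F:3):55/8):37/12,(C:17/4,(G:3/2,W:3/2):11/4):209/24)

1. join G+W (d=3) ⇒ GW; edges |G|=3/2, |W|=3/2
  updated: d(A,GW)=28, d(C,GW)=17/2, d(D,GW)=25/2, d(F,GW)=65/2, d(GW,Q)=63/2
2. join D+F (d=6) ⇒ DF; edges |D|=3, |F|=3
  updated: d(A,DF)=49/2, d(C,DF)=29, d(DF,GW)=45/2, d(DF,Q)=15
3. join C+GW (d=17/2) ⇒ CGW; edges |C|=17/4, |GW|=11/4
  updated: d(A,CGW)=23, d(CGW,DF)=74/3, d(CGW,Q)=94/3
4. join A+Q (d=11) ⇒ AQ; edges |A|=11/2, |Q|=11/2
  updated: d(AQ,CGW)=163/6, d(AQ,DF)=79/4
5. join AQ+DF (d=79/4) ⇒ ADFQ; edges |AQ|=35/8, |DF|=55/8
  updated: d(ADFQ,CGW)=311/12
6. join ADFQ+CGW (d=311/12) ⇒ ACDFGQW; edges |ADFQ|=37/12, |CGW|=209/24
final tree: (((A:11/2,Q:11/2):35/8,(D:3,F:3):55/8):37/12,(C:17/4,(G:3/2,W:3/2):11/4):209/24)
total length: 1201/24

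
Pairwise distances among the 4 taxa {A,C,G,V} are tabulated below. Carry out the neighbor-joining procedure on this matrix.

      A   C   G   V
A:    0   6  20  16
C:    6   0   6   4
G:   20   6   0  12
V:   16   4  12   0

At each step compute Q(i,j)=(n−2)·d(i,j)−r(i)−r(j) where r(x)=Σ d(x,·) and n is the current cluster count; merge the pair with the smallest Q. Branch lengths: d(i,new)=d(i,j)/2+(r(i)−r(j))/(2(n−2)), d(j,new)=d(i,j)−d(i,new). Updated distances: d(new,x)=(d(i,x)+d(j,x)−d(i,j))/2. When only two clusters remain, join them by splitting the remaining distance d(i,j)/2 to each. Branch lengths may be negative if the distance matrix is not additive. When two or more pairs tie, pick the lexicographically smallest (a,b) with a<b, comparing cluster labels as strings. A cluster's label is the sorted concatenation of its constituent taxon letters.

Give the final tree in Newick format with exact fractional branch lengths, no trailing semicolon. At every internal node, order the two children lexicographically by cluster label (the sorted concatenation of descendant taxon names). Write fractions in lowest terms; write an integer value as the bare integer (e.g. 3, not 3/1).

(((A:19/2,C:-7/2):5/2,G:15/2):9/4,V:9/4)

iteration 1: select A,C (d=6, Q=-46); attach at lengths (19/2, -7/2); label the merged cluster AC
  updated: d(AC,G)=10, d(AC,V)=7
iteration 2: select AC,G (d=10, Q=-29); attach at lengths (5/2, 15/2); label the merged cluster ACG
  updated: d(ACG,V)=9/2
iteration 3: select ACG,V (d=9/2); attach at lengths (9/4, 9/4); label the merged cluster ACGV
final tree: (((A:19/2,C:-7/2):5/2,G:15/2):9/4,V:9/4)
total length: 41/2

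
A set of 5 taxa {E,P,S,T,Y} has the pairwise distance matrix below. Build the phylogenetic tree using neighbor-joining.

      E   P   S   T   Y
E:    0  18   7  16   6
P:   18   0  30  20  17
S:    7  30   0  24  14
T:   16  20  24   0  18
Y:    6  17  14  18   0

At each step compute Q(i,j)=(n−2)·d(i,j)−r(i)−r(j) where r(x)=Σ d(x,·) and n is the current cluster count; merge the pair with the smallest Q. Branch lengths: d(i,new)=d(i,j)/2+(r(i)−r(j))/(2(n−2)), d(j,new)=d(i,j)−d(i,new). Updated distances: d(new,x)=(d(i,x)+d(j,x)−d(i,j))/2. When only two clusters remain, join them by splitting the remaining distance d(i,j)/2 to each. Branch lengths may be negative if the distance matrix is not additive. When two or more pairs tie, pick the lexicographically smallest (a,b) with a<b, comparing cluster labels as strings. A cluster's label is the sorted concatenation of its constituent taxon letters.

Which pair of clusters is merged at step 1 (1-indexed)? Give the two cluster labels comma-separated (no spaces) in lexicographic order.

P,T

1. join P+T (d=20, Q=-103) ⇒ PT; edges |P|=67/6, |T|=53/6
  updated: d(E,PT)=7, d(PT,S)=17, d(PT,Y)=15/2
2. join E+S (d=7, Q=-44) ⇒ ES; edges |E|=-1, |S|=8
  updated: d(ES,PT)=17/2, d(ES,Y)=13/2
3. join ES+PT (d=17/2, Q=-45/2) ⇒ EPST; edges |ES|=15/4, |PT|=19/4
  updated: d(EPST,Y)=11/4
4. join EPST+Y (d=11/4) ⇒ EPSTY; edges |EPST|=11/8, |Y|=11/8
final tree: (((E:-1,S:8):15/4,(P:67/6,T:53/6):19/4):11/8,Y:11/8)
total length: 153/4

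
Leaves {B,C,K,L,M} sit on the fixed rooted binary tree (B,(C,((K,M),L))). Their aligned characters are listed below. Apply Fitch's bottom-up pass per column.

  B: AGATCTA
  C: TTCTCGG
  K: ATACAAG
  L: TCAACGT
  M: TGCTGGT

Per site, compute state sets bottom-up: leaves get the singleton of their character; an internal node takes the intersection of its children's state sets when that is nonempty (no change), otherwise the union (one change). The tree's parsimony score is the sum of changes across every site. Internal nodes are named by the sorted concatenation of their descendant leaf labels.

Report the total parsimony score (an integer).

16

[col 0] KM: children K:{A}, M:{T} ∪→ {A,T}; cost 1
[col 0] KLM: children KM:{A,T}, L:{T} ∩→ {T}; cost 0
[col 0] CKLM: children C:{T}, KLM:{T} ∩→ {T}; cost 0
[col 0] BCKLM: children B:{A}, CKLM:{T} ∪→ {A,T}; cost 1
[col 1] KM: children K:{T}, M:{G} ∪→ {G,T}; cost 1
[col 1] KLM: children KM:{G,T}, L:{C} ∪→ {C,G,T}; cost 1
[col 1] CKLM: children C:{T}, KLM:{C,G,T} ∩→ {T}; cost 0
[col 1] BCKLM: children B:{G}, CKLM:{T} ∪→ {G,T}; cost 1
[col 2] KM: children K:{A}, M:{C} ∪→ {A,C}; cost 1
[col 2] KLM: children KM:{A,C}, L:{A} ∩→ {A}; cost 0
[col 2] CKLM: children C:{C}, KLM:{A} ∪→ {A,C}; cost 1
[col 2] BCKLM: children B:{A}, CKLM:{A,C} ∩→ {A}; cost 0
[col 3] KM: children K:{C}, M:{T} ∪→ {C,T}; cost 1
[col 3] KLM: children KM:{C,T}, L:{A} ∪→ {A,C,T}; cost 1
[col 3] CKLM: children C:{T}, KLM:{A,C,T} ∩→ {T}; cost 0
[col 3] BCKLM: children B:{T}, CKLM:{T} ∩→ {T}; cost 0
[col 4] KM: children K:{A}, M:{G} ∪→ {A,G}; cost 1
[col 4] KLM: children KM:{A,G}, L:{C} ∪→ {A,C,G}; cost 1
[col 4] CKLM: children C:{C}, KLM:{A,C,G} ∩→ {C}; cost 0
[col 4] BCKLM: children B:{C}, CKLM:{C} ∩→ {C}; cost 0
[col 5] KM: children K:{A}, M:{G} ∪→ {A,G}; cost 1
[col 5] KLM: children KM:{A,G}, L:{G} ∩→ {G}; cost 0
[col 5] CKLM: children C:{G}, KLM:{G} ∩→ {G}; cost 0
[col 5] BCKLM: children B:{T}, CKLM:{G} ∪→ {G,T}; cost 1
[col 6] KM: children K:{G}, M:{T} ∪→ {G,T}; cost 1
[col 6] KLM: children KM:{G,T}, L:{T} ∩→ {T}; cost 0
[col 6] CKLM: children C:{G}, KLM:{T} ∪→ {G,T}; cost 1
[col 6] BCKLM: children B:{A}, CKLM:{G,T} ∪→ {A,G,T}; cost 1
per-site changes: [2, 3, 2, 2, 2, 2, 3]; total = 16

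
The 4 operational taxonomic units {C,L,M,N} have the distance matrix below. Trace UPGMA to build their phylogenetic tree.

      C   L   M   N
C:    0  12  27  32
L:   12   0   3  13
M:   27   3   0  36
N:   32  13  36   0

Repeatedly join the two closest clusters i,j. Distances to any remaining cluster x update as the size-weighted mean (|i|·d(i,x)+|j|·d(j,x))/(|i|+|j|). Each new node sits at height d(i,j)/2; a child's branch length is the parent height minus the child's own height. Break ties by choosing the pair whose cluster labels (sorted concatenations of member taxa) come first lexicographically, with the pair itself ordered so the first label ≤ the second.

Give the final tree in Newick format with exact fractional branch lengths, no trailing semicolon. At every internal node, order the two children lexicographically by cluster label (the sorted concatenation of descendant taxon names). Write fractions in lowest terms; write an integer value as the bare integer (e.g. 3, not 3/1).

step 1: merge (L,M) at d=3; branch lengths L→3/2, M→3/2; new cluster LM
  updated: d(C,LM)=39/2, d(LM,N)=49/2
step 2: merge (C,LM) at d=39/2; branch lengths C→39/4, LM→33/4; new cluster CLM
  updated: d(CLM,N)=27
step 3: merge (CLM,N) at d=27; branch lengths CLM→15/4, N→27/2; new cluster CLMN
final tree: ((C:39/4,(L:3/2,M:3/2):33/4):15/4,N:27/2)
total length: 153/4

((C:39/4,(L:3/2,M:3/2):33/4):15/4,N:27/2)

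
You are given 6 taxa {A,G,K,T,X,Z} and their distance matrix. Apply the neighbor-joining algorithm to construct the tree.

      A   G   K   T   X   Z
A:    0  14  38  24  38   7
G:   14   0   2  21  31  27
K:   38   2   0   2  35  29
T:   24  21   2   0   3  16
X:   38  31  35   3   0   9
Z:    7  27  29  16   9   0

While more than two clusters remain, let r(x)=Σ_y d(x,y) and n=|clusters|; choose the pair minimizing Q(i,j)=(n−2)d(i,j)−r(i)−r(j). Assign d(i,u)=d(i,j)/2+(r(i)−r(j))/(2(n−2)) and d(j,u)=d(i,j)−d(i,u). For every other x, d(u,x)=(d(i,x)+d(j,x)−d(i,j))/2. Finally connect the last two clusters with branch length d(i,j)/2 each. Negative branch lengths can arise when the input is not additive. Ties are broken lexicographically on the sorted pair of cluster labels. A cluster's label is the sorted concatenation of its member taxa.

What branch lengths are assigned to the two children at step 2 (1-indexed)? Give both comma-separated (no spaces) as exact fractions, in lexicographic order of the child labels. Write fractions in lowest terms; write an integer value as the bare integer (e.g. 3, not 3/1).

28/3,-7/3

iteration 1: select G,K (d=2, Q=-193); attach at lengths (-3/8, 19/8); label the merged cluster GK
  updated: d(A,GK)=25, d(GK,T)=21/2, d(GK,X)=32, d(GK,Z)=27
iteration 2: select A,Z (d=7, Q=-132); attach at lengths (28/3, -7/3); label the merged cluster AZ
  updated: d(AZ,GK)=45/2, d(AZ,T)=33/2, d(AZ,X)=20
iteration 3: select AZ,GK (d=45/2, Q=-79); attach at lengths (39/4, 51/4); label the merged cluster AGKZ
  updated: d(AGKZ,T)=9/4, d(AGKZ,X)=59/4
iteration 4: select AGKZ,T (d=9/4, Q=-20); attach at lengths (7, -19/4); label the merged cluster AGKTZ
  updated: d(AGKTZ,X)=31/4
iteration 5: select AGKTZ,X (d=31/4); attach at lengths (31/8, 31/8); label the merged cluster AGKTXZ
final tree: ((((A:28/3,Z:-7/3):39/4,(G:-3/8,K:19/8):51/4):7,T:-19/4):31/8,X:31/8)
total length: 83/2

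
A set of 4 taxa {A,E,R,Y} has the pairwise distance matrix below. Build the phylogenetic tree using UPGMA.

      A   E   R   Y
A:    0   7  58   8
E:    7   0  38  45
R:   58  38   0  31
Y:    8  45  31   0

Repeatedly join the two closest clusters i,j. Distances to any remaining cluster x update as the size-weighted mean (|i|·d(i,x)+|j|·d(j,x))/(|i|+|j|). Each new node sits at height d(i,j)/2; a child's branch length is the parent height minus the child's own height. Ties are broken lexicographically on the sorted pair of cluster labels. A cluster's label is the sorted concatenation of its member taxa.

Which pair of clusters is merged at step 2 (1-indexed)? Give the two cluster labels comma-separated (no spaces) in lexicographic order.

AE,Y

iteration 1: select A,E (d=7); attach at lengths (7/2, 7/2); label the merged cluster AE
  updated: d(AE,R)=48, d(AE,Y)=53/2
iteration 2: select AE,Y (d=53/2); attach at lengths (39/4, 53/4); label the merged cluster AEY
  updated: d(AEY,R)=127/3
iteration 3: select AEY,R (d=127/3); attach at lengths (95/12, 127/6); label the merged cluster AERY
final tree: (((A:7/2,E:7/2):39/4,Y:53/4):95/12,R:127/6)
total length: 709/12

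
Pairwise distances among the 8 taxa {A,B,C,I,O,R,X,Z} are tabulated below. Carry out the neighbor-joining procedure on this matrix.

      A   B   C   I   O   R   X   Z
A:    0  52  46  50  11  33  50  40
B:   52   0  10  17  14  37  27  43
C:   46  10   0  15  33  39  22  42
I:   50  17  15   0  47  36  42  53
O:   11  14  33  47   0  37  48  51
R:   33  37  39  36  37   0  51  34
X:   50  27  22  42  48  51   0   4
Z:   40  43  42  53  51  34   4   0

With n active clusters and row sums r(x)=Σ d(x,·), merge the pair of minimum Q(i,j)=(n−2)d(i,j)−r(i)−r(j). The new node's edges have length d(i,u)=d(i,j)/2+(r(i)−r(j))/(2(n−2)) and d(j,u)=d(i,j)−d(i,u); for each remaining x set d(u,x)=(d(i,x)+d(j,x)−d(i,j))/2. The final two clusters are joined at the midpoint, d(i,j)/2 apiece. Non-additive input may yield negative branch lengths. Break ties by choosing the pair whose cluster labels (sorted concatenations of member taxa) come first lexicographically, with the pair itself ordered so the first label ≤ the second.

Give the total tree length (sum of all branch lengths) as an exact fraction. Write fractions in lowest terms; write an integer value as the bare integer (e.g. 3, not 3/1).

1589/16

iteration 1: select X,Z (d=4, Q=-487); attach at lengths (1/12, 47/12); label the merged cluster XZ
  updated: d(A,XZ)=43, d(B,XZ)=33, d(C,XZ)=30, d(I,XZ)=91/2, d(O,XZ)=95/2, d(R,XZ)=81/2
iteration 2: select A,O (d=11, Q=-739/2); attach at lengths (201/20, 19/20); label the merged cluster AO
  updated: d(AO,B)=55/2, d(AO,C)=34, d(AO,I)=43, d(AO,R)=59/2, d(AO,XZ)=159/4
iteration 3: select AO,R (d=59/2, Q=-951/4); attach at lengths (439/32, 505/32); label the merged cluster AOR
  updated: d(AOR,B)=35/2, d(AOR,C)=87/4, d(AOR,I)=99/4, d(AOR,XZ)=203/8
iteration 4: select AOR,XZ (d=203/8, Q=-1177/8); attach at lengths (253/48, 965/48); label the merged cluster AORXZ
  updated: d(AORXZ,B)=201/16, d(AORXZ,C)=211/16, d(AORXZ,I)=359/16
iteration 5: select AORXZ,B (d=201/16, Q=-501/8); attach at lengths (135/16, 33/8); label the merged cluster ABORXZ
  updated: d(ABORXZ,C)=85/16, d(ABORXZ,I)=215/16
iteration 6: select ABORXZ,C (d=85/16, Q=-135/4); attach at lengths (15/8, 55/16); label the merged cluster ABCORXZ
  updated: d(ABCORXZ,I)=185/16
iteration 7: select ABCORXZ,I (d=185/16); attach at lengths (185/32, 185/32); label the merged cluster ABCIORXZ
final tree: ((((((A:201/20,O:19/20):439/32,R:505/32):253/48,(X:1/12,Z:47/12):965/48):135/16,B:33/8):15/8,C:55/16):185/32,I:185/32)
total length: 1589/16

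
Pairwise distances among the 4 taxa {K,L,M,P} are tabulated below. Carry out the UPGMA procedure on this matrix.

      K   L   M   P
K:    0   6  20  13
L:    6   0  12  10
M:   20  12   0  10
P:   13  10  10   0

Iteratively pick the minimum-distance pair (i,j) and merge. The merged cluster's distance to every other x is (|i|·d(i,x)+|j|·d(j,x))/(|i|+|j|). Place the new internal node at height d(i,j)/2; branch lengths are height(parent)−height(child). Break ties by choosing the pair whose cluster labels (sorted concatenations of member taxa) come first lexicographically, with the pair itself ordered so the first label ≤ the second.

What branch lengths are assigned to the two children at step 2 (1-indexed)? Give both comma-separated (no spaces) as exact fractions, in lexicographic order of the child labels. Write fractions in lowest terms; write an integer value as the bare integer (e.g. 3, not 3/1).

5,5

step 1: merge (K,L) at d=6; branch lengths K→3, L→3; new cluster KL
  updated: d(KL,M)=16, d(KL,P)=23/2
step 2: merge (M,P) at d=10; branch lengths M→5, P→5; new cluster MP
  updated: d(KL,MP)=55/4
step 3: merge (KL,MP) at d=55/4; branch lengths KL→31/8, MP→15/8; new cluster KLMP
final tree: ((K:3,L:3):31/8,(M:5,P:5):15/8)
total length: 87/4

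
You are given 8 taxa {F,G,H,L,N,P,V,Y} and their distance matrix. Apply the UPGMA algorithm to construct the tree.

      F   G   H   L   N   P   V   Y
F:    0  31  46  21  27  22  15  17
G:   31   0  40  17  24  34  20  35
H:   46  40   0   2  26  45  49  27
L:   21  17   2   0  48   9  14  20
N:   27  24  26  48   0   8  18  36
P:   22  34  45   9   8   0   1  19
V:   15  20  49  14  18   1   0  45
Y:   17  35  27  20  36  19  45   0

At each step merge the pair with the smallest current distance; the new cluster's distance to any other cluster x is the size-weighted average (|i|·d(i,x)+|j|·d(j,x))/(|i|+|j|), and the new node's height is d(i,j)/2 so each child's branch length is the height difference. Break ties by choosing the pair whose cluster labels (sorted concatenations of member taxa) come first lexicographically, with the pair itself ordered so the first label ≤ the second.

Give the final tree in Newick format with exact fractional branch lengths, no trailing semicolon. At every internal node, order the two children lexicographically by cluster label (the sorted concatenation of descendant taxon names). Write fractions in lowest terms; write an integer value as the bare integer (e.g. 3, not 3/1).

(((F:17/2,Y:17/2):23/4,(H:1,L:1):53/4):11/16,(G:13,(N:13/2,(P:1/2,V:1/2):6):13/2):31/16)

iteration 1: select P,V (d=1); attach at lengths (1/2, 1/2); label the merged cluster PV
  updated: d(F,PV)=37/2, d(G,PV)=27, d(H,PV)=47, d(L,PV)=23/2, d(N,PV)=13, d(PV,Y)=32
iteration 2: select H,L (d=2); attach at lengths (1, 1); label the merged cluster HL
  updated: d(F,HL)=67/2, d(G,HL)=57/2, d(HL,N)=37, d(HL,PV)=117/4, d(HL,Y)=47/2
iteration 3: select N,PV (d=13); attach at lengths (13/2, 6); label the merged cluster NPV
  updated: d(F,NPV)=64/3, d(G,NPV)=26, d(HL,NPV)=191/6, d(NPV,Y)=100/3
iteration 4: select F,Y (d=17); attach at lengths (17/2, 17/2); label the merged cluster FY
  updated: d(FY,G)=33, d(FY,HL)=57/2, d(FY,NPV)=82/3
iteration 5: select G,NPV (d=26); attach at lengths (13, 13/2); label the merged cluster GNPV
  updated: d(FY,GNPV)=115/4, d(GNPV,HL)=31
iteration 6: select FY,HL (d=57/2); attach at lengths (23/4, 53/4); label the merged cluster FHLY
  updated: d(FHLY,GNPV)=239/8
iteration 7: select FHLY,GNPV (d=239/8); attach at lengths (11/16, 31/16); label the merged cluster FGHLNPVY
final tree: (((F:17/2,Y:17/2):23/4,(H:1,L:1):53/4):11/16,(G:13,(N:13/2,(P:1/2,V:1/2):6):13/2):31/16)
total length: 589/8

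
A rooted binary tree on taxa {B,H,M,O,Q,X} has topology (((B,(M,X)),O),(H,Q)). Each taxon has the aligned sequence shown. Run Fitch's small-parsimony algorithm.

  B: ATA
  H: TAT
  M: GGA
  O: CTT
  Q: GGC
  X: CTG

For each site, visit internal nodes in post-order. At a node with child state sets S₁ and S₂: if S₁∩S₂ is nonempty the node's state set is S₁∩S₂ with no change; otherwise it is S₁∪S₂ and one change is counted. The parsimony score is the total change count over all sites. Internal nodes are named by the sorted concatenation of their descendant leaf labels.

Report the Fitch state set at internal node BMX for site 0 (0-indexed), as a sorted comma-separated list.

A,C,G

[col 0] MX: children M:{G}, X:{C} ∪→ {C,G}; cost 1
[col 0] BMX: children B:{A}, MX:{C,G} ∪→ {A,C,G}; cost 1
[col 0] BMOX: children BMX:{A,C,G}, O:{C} ∩→ {C}; cost 0
[col 0] HQ: children H:{T}, Q:{G} ∪→ {G,T}; cost 1
[col 0] BHMOQX: children BMOX:{C}, HQ:{G,T} ∪→ {C,G,T}; cost 1
[col 1] MX: children M:{G}, X:{T} ∪→ {G,T}; cost 1
[col 1] BMX: children B:{T}, MX:{G,T} ∩→ {T}; cost 0
[col 1] BMOX: children BMX:{T}, O:{T} ∩→ {T}; cost 0
[col 1] HQ: children H:{A}, Q:{G} ∪→ {A,G}; cost 1
[col 1] BHMOQX: children BMOX:{T}, HQ:{A,G} ∪→ {A,G,T}; cost 1
[col 2] MX: children M:{A}, X:{G} ∪→ {A,G}; cost 1
[col 2] BMX: children B:{A}, MX:{A,G} ∩→ {A}; cost 0
[col 2] BMOX: children BMX:{A}, O:{T} ∪→ {A,T}; cost 1
[col 2] HQ: children H:{T}, Q:{C} ∪→ {C,T}; cost 1
[col 2] BHMOQX: children BMOX:{A,T}, HQ:{C,T} ∩→ {T}; cost 0
per-site changes: [4, 3, 3]; total = 10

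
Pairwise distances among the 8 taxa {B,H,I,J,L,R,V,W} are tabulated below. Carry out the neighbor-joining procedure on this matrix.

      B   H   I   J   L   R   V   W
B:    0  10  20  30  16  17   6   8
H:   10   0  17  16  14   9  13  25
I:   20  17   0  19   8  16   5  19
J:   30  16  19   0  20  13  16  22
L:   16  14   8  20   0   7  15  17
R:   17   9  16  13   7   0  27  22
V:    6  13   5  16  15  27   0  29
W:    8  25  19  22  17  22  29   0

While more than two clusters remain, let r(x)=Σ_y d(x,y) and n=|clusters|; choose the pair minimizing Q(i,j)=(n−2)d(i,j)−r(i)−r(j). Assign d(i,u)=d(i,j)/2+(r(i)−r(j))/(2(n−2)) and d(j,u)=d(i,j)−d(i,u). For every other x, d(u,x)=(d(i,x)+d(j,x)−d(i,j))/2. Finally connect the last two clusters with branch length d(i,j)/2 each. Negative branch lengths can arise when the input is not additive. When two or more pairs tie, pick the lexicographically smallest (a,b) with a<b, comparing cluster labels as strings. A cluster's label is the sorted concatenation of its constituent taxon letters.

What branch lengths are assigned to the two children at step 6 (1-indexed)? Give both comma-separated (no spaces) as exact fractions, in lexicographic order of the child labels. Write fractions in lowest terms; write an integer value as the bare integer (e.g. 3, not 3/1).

step 1: merge (B,W) at d=8, Q=-201; branch lengths B→13/12, W→83/12; new cluster BW
  updated: d(BW,H)=27/2, d(BW,I)=31/2, d(BW,J)=22, d(BW,L)=25/2, d(BW,R)=31/2, d(BW,V)=27/2
step 2: merge (I,V) at d=5, Q=-145; branch lengths I→8/5, V→17/5; new cluster IV
  updated: d(BW,IV)=12, d(H,IV)=25/2, d(IV,J)=15, d(IV,L)=9, d(IV,R)=19
step 3: merge (L,R) at d=7, Q=-98; branch lengths L→27/8, R→29/8; new cluster LR
  updated: d(BW,LR)=21/2, d(H,LR)=8, d(IV,LR)=21/2, d(J,LR)=13
step 4: merge (BW,IV) at d=12, Q=-72; branch lengths BW→22/3, IV→14/3; new cluster BIVW
  updated: d(BIVW,H)=7, d(BIVW,J)=25/2, d(BIVW,LR)=9/2
step 5: merge (BIVW,H) at d=7, Q=-41; branch lengths BIVW→7/4, H→21/4; new cluster BHIVW
  updated: d(BHIVW,J)=43/4, d(BHIVW,LR)=11/4
step 6: merge (BHIVW,J) at d=43/4, Q=-53/2; branch lengths BHIVW→1/4, J→21/2; new cluster BHIJVW
  updated: d(BHIJVW,LR)=5/2
step 7: merge (BHIJVW,LR) at d=5/2; branch lengths BHIJVW→5/4, LR→5/4; new cluster BHIJLRVW
final tree: (((((B:13/12,W:83/12):22/3,(I:8/5,V:17/5):14/3):7/4,H:21/4):1/4,J:21/2):5/4,(L:27/8,R:29/8):5/4)
total length: 209/4

1/4,21/2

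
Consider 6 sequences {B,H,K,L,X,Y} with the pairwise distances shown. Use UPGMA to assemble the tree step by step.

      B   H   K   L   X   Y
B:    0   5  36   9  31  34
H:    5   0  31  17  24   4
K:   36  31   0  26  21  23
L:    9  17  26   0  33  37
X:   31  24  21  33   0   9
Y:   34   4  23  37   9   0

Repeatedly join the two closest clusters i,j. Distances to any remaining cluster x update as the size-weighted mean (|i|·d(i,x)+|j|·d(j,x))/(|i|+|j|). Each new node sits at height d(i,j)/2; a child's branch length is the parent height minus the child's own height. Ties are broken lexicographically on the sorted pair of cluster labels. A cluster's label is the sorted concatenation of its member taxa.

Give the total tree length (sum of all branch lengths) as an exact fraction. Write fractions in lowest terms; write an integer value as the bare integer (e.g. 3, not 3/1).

437/8

step 1: merge (H,Y) at d=4; branch lengths H→2, Y→2; new cluster HY
  updated: d(B,HY)=39/2, d(HY,K)=27, d(HY,L)=27, d(HY,X)=33/2
step 2: merge (B,L) at d=9; branch lengths B→9/2, L→9/2; new cluster BL
  updated: d(BL,HY)=93/4, d(BL,K)=31, d(BL,X)=32
step 3: merge (HY,X) at d=33/2; branch lengths HY→25/4, X→33/4; new cluster HXY
  updated: d(BL,HXY)=157/6, d(HXY,K)=25
step 4: merge (HXY,K) at d=25; branch lengths HXY→17/4, K→25/2; new cluster HKXY
  updated: d(BL,HKXY)=219/8
step 5: merge (BL,HKXY) at d=219/8; branch lengths BL→147/16, HKXY→19/16; new cluster BHKLXY
final tree: ((B:9/2,L:9/2):147/16,(((H:2,Y:2):25/4,X:33/4):17/4,K:25/2):19/16)
total length: 437/8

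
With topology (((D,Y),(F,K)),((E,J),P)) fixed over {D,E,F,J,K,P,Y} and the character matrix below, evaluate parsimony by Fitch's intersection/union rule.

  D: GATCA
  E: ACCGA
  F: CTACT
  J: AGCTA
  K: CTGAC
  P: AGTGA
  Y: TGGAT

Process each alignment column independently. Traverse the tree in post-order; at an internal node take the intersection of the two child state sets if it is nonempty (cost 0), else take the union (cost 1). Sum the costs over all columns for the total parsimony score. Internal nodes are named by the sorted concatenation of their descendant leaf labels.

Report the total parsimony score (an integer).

17

site 0, node DY: D={G} ∪ Y={T} → {G,T} (+1)
site 0, node FK: F={C} ∩ K={C} → {C} (+0)
site 0, node DFKY: DY={G,T} ∪ FK={C} → {C,G,T} (+1)
site 0, node EJ: E={A} ∩ J={A} → {A} (+0)
site 0, node EJP: EJ={A} ∩ P={A} → {A} (+0)
site 0, node DEFJKPY: DFKY={C,G,T} ∪ EJP={A} → {A,C,G,T} (+1)
site 1, node DY: D={A} ∪ Y={G} → {A,G} (+1)
site 1, node FK: F={T} ∩ K={T} → {T} (+0)
site 1, node DFKY: DY={A,G} ∪ FK={T} → {A,G,T} (+1)
site 1, node EJ: E={C} ∪ J={G} → {C,G} (+1)
site 1, node EJP: EJ={C,G} ∩ P={G} → {G} (+0)
site 1, node DEFJKPY: DFKY={A,G,T} ∩ EJP={G} → {G} (+0)
site 2, node DY: D={T} ∪ Y={G} → {G,T} (+1)
site 2, node FK: F={A} ∪ K={G} → {A,G} (+1)
site 2, node DFKY: DY={G,T} ∩ FK={A,G} → {G} (+0)
site 2, node EJ: E={C} ∩ J={C} → {C} (+0)
site 2, node EJP: EJ={C} ∪ P={T} → {C,T} (+1)
site 2, node DEFJKPY: DFKY={G} ∪ EJP={C,T} → {C,G,T} (+1)
site 3, node DY: D={C} ∪ Y={A} → {A,C} (+1)
site 3, node FK: F={C} ∪ K={A} → {A,C} (+1)
site 3, node DFKY: DY={A,C} ∩ FK={A,C} → {A,C} (+0)
site 3, node EJ: E={G} ∪ J={T} → {G,T} (+1)
site 3, node EJP: EJ={G,T} ∩ P={G} → {G} (+0)
site 3, node DEFJKPY: DFKY={A,C} ∪ EJP={G} → {A,C,G} (+1)
site 4, node DY: D={A} ∪ Y={T} → {A,T} (+1)
site 4, node FK: F={T} ∪ K={C} → {C,T} (+1)
site 4, node DFKY: DY={A,T} ∩ FK={C,T} → {T} (+0)
site 4, node EJ: E={A} ∩ J={A} → {A} (+0)
site 4, node EJP: EJ={A} ∩ P={A} → {A} (+0)
site 4, node DEFJKPY: DFKY={T} ∪ EJP={A} → {A,T} (+1)
per-site changes: [3, 3, 4, 4, 3]; total = 17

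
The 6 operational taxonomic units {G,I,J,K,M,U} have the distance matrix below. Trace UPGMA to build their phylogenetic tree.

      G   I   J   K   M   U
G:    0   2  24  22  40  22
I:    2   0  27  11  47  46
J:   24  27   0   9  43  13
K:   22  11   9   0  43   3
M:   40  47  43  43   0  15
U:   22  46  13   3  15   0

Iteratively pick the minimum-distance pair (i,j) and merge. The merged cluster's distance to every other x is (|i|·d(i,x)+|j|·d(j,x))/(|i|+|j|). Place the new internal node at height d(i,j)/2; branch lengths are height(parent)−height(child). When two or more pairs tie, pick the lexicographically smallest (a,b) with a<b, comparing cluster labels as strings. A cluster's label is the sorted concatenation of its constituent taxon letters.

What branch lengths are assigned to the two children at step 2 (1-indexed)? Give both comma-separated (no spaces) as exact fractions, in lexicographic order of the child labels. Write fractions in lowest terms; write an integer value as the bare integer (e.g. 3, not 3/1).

3/2,3/2

1. join G+I (d=2) ⇒ GI; edges |G|=1, |I|=1
  updated: d(GI,J)=51/2, d(GI,K)=33/2, d(GI,M)=87/2, d(GI,U)=34
2. join K+U (d=3) ⇒ KU; edges |K|=3/2, |U|=3/2
  updated: d(GI,KU)=101/4, d(J,KU)=11, d(KU,M)=29
3. join J+KU (d=11) ⇒ JKU; edges |J|=11/2, |KU|=4
  updated: d(GI,JKU)=76/3, d(JKU,M)=101/3
4. join GI+JKU (d=76/3) ⇒ GIJKU; edges |GI|=35/3, |JKU|=43/6
  updated: d(GIJKU,M)=188/5
5. join GIJKU+M (d=188/5) ⇒ GIJKMU; edges |GIJKU|=92/15, |M|=94/5
final tree: (((G:1,I:1):35/3,(J:11/2,(K:3/2,U:3/2):4):43/6):92/15,M:94/5)
total length: 874/15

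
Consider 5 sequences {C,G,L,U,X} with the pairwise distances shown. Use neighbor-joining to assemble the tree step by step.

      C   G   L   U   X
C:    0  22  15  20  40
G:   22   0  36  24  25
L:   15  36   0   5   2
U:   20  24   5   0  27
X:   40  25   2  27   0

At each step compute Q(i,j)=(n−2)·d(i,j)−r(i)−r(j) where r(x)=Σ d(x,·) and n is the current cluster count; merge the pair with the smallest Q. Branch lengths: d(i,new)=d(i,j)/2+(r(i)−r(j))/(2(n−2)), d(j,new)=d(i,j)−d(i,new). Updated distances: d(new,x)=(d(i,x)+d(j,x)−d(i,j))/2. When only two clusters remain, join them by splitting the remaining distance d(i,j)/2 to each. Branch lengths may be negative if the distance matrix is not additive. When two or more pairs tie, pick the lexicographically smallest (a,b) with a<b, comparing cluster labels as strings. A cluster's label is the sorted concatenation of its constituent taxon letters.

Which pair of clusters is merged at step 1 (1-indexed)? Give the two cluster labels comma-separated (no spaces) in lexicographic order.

L,X

1. join L+X (d=2, Q=-146) ⇒ LX; edges |L|=-5, |X|=7
  updated: d(C,LX)=53/2, d(G,LX)=59/2, d(LX,U)=15
2. join C+G (d=22, Q=-100) ⇒ CG; edges |C|=37/4, |G|=51/4
  updated: d(CG,LX)=17, d(CG,U)=11
3. join CG+LX (d=17, Q=-43) ⇒ CGLX; edges |CG|=13/2, |LX|=21/2
  updated: d(CGLX,U)=9/2
4. join CGLX+U (d=9/2) ⇒ CGLUX; edges |CGLX|=9/4, |U|=9/4
final tree: (((C:37/4,G:51/4):13/2,(L:-5,X:7):21/2):9/4,U:9/4)
total length: 91/2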